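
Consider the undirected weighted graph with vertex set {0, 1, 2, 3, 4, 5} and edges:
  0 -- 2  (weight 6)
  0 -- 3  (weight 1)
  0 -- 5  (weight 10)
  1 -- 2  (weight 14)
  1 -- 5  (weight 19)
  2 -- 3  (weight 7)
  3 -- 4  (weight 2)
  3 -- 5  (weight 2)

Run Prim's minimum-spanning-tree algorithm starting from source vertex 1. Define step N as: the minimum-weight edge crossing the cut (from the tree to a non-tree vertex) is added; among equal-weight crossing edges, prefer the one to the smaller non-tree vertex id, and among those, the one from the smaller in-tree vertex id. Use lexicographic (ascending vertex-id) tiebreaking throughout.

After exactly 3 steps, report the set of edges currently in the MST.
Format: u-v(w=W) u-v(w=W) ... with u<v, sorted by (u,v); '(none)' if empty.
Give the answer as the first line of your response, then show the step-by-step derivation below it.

0-2(w=6) 0-3(w=1) 1-2(w=14)

step 1: add edge 1-2 (w=14); MST = {1-2(w=14)}
step 2: add edge 0-2 (w=6); MST = {0-2(w=6) 1-2(w=14)}
step 3: add edge 0-3 (w=1); MST = {0-2(w=6) 0-3(w=1) 1-2(w=14)}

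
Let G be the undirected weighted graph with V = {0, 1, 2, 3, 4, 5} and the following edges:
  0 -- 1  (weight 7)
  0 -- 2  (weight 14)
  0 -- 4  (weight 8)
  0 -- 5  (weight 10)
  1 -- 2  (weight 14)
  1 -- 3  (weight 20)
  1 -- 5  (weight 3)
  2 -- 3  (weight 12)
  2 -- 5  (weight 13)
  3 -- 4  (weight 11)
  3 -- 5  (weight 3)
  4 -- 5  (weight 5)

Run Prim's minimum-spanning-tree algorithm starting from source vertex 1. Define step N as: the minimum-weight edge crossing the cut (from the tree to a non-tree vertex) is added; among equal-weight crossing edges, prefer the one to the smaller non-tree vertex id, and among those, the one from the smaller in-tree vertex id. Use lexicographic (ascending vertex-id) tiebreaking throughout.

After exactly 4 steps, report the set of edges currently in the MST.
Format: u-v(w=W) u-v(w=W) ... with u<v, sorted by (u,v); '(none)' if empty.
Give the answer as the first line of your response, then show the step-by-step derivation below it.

0-1(w=7) 1-5(w=3) 3-5(w=3) 4-5(w=5)

step 1: add edge 1-5 (w=3); MST = {1-5(w=3)}
step 2: add edge 3-5 (w=3); MST = {1-5(w=3) 3-5(w=3)}
step 3: add edge 4-5 (w=5); MST = {1-5(w=3) 3-5(w=3) 4-5(w=5)}
step 4: add edge 0-1 (w=7); MST = {0-1(w=7) 1-5(w=3) 3-5(w=3) 4-5(w=5)}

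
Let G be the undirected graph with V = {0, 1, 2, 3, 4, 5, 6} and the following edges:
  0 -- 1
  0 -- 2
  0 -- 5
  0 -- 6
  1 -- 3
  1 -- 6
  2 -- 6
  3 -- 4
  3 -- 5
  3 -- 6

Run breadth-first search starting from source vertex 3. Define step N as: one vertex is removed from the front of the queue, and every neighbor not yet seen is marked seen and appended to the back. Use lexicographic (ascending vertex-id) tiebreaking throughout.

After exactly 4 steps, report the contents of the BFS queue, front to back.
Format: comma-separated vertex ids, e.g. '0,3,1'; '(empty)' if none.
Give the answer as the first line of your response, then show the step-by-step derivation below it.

6,0

step 1: dequeue 3; queue=[1,4,5,6]; order=3
step 2: dequeue 1; queue=[4,5,6,0]; order=3,1
step 3: dequeue 4; queue=[5,6,0]; order=3,1,4
step 4: dequeue 5; queue=[6,0]; order=3,1,4,5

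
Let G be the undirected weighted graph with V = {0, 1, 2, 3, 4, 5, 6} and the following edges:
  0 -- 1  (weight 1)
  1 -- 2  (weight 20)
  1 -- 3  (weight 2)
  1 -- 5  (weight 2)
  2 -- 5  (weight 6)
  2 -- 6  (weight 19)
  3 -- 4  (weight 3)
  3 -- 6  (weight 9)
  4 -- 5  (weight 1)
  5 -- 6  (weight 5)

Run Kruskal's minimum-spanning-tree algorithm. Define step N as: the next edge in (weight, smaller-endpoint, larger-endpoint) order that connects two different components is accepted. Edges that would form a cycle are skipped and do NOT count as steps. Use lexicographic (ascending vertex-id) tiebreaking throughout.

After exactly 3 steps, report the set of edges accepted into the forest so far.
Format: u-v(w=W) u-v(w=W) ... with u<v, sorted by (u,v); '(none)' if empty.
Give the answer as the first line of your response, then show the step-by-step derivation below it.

0-1(w=1) 1-3(w=2) 4-5(w=1)

step 1: add edge 0-1 (w=1); MST = {0-1(w=1)}
step 2: add edge 4-5 (w=1); MST = {0-1(w=1) 4-5(w=1)}
step 3: add edge 1-3 (w=2); MST = {0-1(w=1) 1-3(w=2) 4-5(w=1)}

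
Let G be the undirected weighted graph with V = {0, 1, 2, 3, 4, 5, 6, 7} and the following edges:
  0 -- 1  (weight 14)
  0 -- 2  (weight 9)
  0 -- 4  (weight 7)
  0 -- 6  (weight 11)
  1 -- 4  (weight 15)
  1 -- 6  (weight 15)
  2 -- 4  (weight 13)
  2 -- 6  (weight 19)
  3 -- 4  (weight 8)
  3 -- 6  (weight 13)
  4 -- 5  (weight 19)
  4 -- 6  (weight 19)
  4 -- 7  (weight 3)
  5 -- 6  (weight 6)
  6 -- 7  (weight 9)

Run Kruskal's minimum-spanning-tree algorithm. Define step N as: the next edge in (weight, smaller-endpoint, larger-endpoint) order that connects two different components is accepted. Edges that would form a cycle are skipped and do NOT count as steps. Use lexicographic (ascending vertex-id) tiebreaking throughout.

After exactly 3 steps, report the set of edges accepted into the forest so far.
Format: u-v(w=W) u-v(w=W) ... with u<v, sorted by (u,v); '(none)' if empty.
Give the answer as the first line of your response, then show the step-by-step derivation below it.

0-4(w=7) 4-7(w=3) 5-6(w=6)

step 1: add edge 4-7 (w=3); MST = {4-7(w=3)}
step 2: add edge 5-6 (w=6); MST = {4-7(w=3) 5-6(w=6)}
step 3: add edge 0-4 (w=7); MST = {0-4(w=7) 4-7(w=3) 5-6(w=6)}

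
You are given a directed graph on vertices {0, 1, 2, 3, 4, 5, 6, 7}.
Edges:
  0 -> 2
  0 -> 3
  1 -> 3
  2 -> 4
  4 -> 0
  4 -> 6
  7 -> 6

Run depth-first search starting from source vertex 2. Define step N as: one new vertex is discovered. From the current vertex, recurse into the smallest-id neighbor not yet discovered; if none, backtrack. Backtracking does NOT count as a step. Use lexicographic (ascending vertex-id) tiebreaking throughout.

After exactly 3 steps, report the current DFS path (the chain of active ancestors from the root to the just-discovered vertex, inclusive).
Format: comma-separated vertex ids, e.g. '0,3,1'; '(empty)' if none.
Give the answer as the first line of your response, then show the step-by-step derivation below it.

2,4,0

step 1: discover 2; path=2; order=2
step 2: discover 4; path=2>4; order=2,4
step 3: discover 0; path=2>4>0; order=2,4,0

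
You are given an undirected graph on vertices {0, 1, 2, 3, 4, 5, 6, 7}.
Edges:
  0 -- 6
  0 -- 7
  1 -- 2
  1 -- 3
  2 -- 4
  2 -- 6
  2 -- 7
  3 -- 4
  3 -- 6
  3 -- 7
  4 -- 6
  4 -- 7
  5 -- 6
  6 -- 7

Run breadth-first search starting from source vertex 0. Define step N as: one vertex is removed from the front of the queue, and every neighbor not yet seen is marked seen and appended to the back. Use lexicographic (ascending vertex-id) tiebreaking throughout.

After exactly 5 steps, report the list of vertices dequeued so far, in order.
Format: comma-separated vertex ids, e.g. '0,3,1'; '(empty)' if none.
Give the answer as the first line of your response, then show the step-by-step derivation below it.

0,6,7,2,3

step 1: dequeue 0; queue=[6,7]; order=0
step 2: dequeue 6; queue=[7,2,3,4,5]; order=0,6
step 3: dequeue 7; queue=[2,3,4,5]; order=0,6,7
step 4: dequeue 2; queue=[3,4,5,1]; order=0,6,7,2
step 5: dequeue 3; queue=[4,5,1]; order=0,6,7,2,3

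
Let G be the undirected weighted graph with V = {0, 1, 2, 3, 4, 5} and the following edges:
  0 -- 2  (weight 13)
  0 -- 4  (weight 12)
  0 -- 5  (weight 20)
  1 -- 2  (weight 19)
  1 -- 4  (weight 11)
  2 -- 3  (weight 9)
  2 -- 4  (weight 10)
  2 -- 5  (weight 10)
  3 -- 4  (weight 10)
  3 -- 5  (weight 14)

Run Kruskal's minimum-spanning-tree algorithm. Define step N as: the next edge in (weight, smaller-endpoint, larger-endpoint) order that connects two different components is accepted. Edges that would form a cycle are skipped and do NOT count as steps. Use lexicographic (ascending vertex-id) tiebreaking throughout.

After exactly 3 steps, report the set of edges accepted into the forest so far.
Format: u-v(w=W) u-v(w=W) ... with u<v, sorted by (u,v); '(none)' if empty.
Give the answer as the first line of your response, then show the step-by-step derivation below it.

2-3(w=9) 2-4(w=10) 2-5(w=10)

step 1: add edge 2-3 (w=9); MST = {2-3(w=9)}
step 2: add edge 2-4 (w=10); MST = {2-3(w=9) 2-4(w=10)}
step 3: add edge 2-5 (w=10); MST = {2-3(w=9) 2-4(w=10) 2-5(w=10)}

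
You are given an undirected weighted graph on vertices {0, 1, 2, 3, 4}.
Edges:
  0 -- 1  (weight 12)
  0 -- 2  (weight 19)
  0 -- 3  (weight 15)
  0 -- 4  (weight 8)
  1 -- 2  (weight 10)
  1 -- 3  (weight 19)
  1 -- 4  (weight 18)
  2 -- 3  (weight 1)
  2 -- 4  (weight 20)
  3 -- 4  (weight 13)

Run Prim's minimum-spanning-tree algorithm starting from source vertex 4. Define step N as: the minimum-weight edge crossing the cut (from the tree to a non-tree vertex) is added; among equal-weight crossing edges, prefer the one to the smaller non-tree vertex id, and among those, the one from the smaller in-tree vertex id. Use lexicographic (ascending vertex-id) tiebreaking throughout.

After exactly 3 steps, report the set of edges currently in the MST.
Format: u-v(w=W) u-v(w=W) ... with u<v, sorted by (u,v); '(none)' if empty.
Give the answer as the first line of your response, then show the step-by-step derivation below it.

0-1(w=12) 0-4(w=8) 1-2(w=10)

step 1: add edge 0-4 (w=8); MST = {0-4(w=8)}
step 2: add edge 0-1 (w=12); MST = {0-1(w=12) 0-4(w=8)}
step 3: add edge 1-2 (w=10); MST = {0-1(w=12) 0-4(w=8) 1-2(w=10)}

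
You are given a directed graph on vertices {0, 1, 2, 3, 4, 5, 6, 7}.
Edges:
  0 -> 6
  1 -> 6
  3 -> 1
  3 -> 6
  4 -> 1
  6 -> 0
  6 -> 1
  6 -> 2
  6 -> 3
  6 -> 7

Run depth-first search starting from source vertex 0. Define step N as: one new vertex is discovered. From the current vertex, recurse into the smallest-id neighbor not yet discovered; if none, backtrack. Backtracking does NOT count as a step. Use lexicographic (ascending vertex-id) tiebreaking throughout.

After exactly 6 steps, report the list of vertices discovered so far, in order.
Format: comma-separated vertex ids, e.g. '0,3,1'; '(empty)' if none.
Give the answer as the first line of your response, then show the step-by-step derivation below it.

0,6,1,2,3,7

step 1: discover 0; path=0; order=0
step 2: discover 6; path=0>6; order=0,6
step 3: discover 1; path=0>6>1; order=0,6,1
step 4: discover 2; path=0>6>2; order=0,6,1,2
step 5: discover 3; path=0>6>3; order=0,6,1,2,3
step 6: discover 7; path=0>6>7; order=0,6,1,2,3,7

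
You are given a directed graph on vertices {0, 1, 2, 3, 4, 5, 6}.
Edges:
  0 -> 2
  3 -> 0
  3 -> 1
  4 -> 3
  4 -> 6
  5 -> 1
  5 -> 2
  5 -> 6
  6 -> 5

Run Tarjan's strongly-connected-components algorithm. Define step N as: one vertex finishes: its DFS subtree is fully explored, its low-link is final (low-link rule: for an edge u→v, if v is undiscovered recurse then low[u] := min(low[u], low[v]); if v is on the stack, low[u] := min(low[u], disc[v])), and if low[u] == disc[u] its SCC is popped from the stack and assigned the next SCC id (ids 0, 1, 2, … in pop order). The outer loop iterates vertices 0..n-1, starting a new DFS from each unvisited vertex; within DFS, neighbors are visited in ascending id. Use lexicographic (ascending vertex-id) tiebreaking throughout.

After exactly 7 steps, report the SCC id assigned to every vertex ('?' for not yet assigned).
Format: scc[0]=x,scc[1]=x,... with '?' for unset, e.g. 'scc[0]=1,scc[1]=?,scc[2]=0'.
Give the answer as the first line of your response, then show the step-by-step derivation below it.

scc[0]=1,scc[1]=2,scc[2]=0,scc[3]=3,scc[4]=5,scc[5]=4,scc[6]=4

step 1: low=(low[0]=0,low[1]=?,low[2]=1,low[3]=?,low[4]=?,low[5]=?,low[6]=?); scc=(scc[0]=?,scc[1]=?,scc[2]=0,scc[3]=?,scc[4]=?,scc[5]=?,scc[6]=?)
step 2: low=(low[0]=0,low[1]=?,low[2]=1,low[3]=?,low[4]=?,low[5]=?,low[6]=?); scc=(scc[0]=1,scc[1]=?,scc[2]=0,scc[3]=?,scc[4]=?,scc[5]=?,scc[6]=?)
step 3: low=(low[0]=0,low[1]=2,low[2]=1,low[3]=?,low[4]=?,low[5]=?,low[6]=?); scc=(scc[0]=1,scc[1]=2,scc[2]=0,scc[3]=?,scc[4]=?,scc[5]=?,scc[6]=?)
step 4: low=(low[0]=0,low[1]=2,low[2]=1,low[3]=3,low[4]=?,low[5]=?,low[6]=?); scc=(scc[0]=1,scc[1]=2,scc[2]=0,scc[3]=3,scc[4]=?,scc[5]=?,scc[6]=?)
step 5: low=(low[0]=0,low[1]=2,low[2]=1,low[3]=3,low[4]=4,low[5]=5,low[6]=5); scc=(scc[0]=1,scc[1]=2,scc[2]=0,scc[3]=3,scc[4]=?,scc[5]=?,scc[6]=?)
step 6: low=(low[0]=0,low[1]=2,low[2]=1,low[3]=3,low[4]=4,low[5]=5,low[6]=5); scc=(scc[0]=1,scc[1]=2,scc[2]=0,scc[3]=3,scc[4]=?,scc[5]=4,scc[6]=4)
step 7: low=(low[0]=0,low[1]=2,low[2]=1,low[3]=3,low[4]=4,low[5]=5,low[6]=5); scc=(scc[0]=1,scc[1]=2,scc[2]=0,scc[3]=3,scc[4]=5,scc[5]=4,scc[6]=4)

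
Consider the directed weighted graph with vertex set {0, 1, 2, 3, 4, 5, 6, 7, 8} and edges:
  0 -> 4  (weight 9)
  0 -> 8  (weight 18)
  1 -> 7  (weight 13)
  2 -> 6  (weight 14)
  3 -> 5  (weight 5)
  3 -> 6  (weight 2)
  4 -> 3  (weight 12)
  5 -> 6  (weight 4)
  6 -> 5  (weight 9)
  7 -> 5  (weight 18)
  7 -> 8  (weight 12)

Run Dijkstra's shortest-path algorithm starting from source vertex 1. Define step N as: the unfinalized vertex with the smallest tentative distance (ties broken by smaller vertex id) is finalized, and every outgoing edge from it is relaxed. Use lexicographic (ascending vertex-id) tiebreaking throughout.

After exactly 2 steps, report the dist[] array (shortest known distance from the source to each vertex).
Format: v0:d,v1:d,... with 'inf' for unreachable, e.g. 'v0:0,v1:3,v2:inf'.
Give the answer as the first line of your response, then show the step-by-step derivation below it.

v0:inf,v1:0,v2:inf,v3:inf,v4:inf,v5:31,v6:inf,v7:13,v8:25

step 1: dist = v0:inf,v1:0,v2:inf,v3:inf,v4:inf,v5:inf,v6:inf,v7:13,v8:inf
step 2: dist = v0:inf,v1:0,v2:inf,v3:inf,v4:inf,v5:31,v6:inf,v7:13,v8:25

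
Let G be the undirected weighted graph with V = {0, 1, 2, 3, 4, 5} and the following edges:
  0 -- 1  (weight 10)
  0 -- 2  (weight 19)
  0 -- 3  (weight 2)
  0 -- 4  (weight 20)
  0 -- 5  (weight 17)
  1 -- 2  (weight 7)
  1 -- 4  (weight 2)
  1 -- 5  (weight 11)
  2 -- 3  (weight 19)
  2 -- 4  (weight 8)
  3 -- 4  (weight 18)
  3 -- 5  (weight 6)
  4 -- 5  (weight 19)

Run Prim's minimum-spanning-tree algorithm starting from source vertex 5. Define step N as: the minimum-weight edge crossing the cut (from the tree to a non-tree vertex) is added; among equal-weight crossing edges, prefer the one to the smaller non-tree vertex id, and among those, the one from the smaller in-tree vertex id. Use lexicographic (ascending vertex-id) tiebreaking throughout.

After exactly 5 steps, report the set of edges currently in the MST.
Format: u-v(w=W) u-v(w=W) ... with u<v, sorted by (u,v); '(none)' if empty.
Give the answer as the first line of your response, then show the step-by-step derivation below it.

0-1(w=10) 0-3(w=2) 1-2(w=7) 1-4(w=2) 3-5(w=6)

step 1: add edge 3-5 (w=6); MST = {3-5(w=6)}
step 2: add edge 0-3 (w=2); MST = {0-3(w=2) 3-5(w=6)}
step 3: add edge 0-1 (w=10); MST = {0-1(w=10) 0-3(w=2) 3-5(w=6)}
step 4: add edge 1-4 (w=2); MST = {0-1(w=10) 0-3(w=2) 1-4(w=2) 3-5(w=6)}
step 5: add edge 1-2 (w=7); MST = {0-1(w=10) 0-3(w=2) 1-2(w=7) 1-4(w=2) 3-5(w=6)}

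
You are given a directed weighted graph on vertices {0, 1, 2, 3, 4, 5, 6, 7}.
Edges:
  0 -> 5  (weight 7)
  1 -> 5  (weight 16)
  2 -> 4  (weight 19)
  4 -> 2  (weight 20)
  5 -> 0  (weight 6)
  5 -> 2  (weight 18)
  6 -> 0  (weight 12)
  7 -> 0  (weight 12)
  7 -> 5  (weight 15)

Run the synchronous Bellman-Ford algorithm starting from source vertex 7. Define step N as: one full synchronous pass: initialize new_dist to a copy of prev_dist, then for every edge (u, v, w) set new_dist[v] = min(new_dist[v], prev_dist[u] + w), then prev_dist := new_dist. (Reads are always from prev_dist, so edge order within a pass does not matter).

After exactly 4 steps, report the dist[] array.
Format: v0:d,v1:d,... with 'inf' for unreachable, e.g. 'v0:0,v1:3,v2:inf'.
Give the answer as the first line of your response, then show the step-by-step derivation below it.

v0:12,v1:inf,v2:33,v3:inf,v4:52,v5:15,v6:inf,v7:0

step 1: dist = v0:12,v1:inf,v2:inf,v3:inf,v4:inf,v5:15,v6:inf,v7:0
step 2: dist = v0:12,v1:inf,v2:33,v3:inf,v4:inf,v5:15,v6:inf,v7:0
step 3: dist = v0:12,v1:inf,v2:33,v3:inf,v4:52,v5:15,v6:inf,v7:0
step 4: dist = v0:12,v1:inf,v2:33,v3:inf,v4:52,v5:15,v6:inf,v7:0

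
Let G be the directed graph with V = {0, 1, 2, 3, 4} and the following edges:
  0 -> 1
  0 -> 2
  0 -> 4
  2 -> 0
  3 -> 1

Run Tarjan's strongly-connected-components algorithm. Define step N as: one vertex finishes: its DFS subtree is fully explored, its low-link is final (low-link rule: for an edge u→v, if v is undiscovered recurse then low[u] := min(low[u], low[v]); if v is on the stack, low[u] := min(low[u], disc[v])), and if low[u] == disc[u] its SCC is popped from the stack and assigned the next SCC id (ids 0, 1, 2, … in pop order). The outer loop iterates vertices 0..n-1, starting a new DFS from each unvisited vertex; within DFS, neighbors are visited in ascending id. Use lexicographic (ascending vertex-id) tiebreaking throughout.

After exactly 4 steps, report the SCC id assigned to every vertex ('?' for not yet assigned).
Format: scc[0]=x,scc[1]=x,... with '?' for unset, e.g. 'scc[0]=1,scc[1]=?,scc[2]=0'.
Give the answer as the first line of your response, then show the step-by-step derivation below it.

scc[0]=2,scc[1]=0,scc[2]=2,scc[3]=?,scc[4]=1

step 1: low=(low[0]=0,low[1]=1,low[2]=?,low[3]=?,low[4]=?); scc=(scc[0]=?,scc[1]=0,scc[2]=?,scc[3]=?,scc[4]=?)
step 2: low=(low[0]=0,low[1]=1,low[2]=0,low[3]=?,low[4]=?); scc=(scc[0]=?,scc[1]=0,scc[2]=?,scc[3]=?,scc[4]=?)
step 3: low=(low[0]=0,low[1]=1,low[2]=0,low[3]=?,low[4]=3); scc=(scc[0]=?,scc[1]=0,scc[2]=?,scc[3]=?,scc[4]=1)
step 4: low=(low[0]=0,low[1]=1,low[2]=0,low[3]=?,low[4]=3); scc=(scc[0]=2,scc[1]=0,scc[2]=2,scc[3]=?,scc[4]=1)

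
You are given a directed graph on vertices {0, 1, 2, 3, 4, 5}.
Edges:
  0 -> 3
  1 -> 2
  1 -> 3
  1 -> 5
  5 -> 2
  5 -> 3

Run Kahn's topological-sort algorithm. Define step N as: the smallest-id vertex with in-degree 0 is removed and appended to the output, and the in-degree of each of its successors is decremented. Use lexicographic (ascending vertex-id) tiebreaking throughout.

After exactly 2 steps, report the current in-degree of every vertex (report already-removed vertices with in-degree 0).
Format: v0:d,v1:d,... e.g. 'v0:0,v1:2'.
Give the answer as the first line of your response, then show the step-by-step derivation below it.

v0:0,v1:0,v2:1,v3:1,v4:0,v5:0

step 1: output 0; order=[0]; indeg=(0,0,2,2,0,1)
step 2: output 1; order=[0,1]; indeg=(0,0,1,1,0,0)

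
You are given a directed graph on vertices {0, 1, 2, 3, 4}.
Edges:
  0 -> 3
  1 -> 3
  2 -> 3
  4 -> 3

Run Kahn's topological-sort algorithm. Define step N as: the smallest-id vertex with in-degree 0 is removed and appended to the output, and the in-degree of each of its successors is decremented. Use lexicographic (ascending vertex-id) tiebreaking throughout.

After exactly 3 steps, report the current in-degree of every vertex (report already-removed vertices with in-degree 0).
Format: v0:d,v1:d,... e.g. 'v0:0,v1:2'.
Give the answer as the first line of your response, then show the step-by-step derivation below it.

v0:0,v1:0,v2:0,v3:1,v4:0

step 1: output 0; order=[0]; indeg=(0,0,0,3,0)
step 2: output 1; order=[0,1]; indeg=(0,0,0,2,0)
step 3: output 2; order=[0,1,2]; indeg=(0,0,0,1,0)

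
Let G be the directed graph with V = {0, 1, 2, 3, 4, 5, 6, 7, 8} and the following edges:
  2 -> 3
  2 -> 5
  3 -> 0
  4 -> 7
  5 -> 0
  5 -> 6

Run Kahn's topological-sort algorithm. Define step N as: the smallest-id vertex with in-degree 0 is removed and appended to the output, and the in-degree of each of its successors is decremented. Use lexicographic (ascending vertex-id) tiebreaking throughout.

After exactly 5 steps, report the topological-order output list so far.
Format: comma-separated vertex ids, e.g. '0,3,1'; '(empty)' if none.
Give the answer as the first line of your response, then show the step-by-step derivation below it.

1,2,3,4,5

step 1: output 1; order=[1]; indeg=(2,0,0,1,0,1,1,1,0)
step 2: output 2; order=[1,2]; indeg=(2,0,0,0,0,0,1,1,0)
step 3: output 3; order=[1,2,3]; indeg=(1,0,0,0,0,0,1,1,0)
step 4: output 4; order=[1,2,3,4]; indeg=(1,0,0,0,0,0,1,0,0)
step 5: output 5; order=[1,2,3,4,5]; indeg=(0,0,0,0,0,0,0,0,0)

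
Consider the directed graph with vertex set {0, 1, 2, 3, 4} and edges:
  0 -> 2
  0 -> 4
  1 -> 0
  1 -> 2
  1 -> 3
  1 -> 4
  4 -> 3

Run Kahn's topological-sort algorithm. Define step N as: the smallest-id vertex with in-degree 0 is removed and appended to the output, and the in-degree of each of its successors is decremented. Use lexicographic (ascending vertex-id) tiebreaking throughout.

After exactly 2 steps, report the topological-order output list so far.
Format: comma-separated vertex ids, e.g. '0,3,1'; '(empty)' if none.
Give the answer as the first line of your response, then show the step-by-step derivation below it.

1,0

step 1: output 1; order=[1]; indeg=(0,0,1,1,1)
step 2: output 0; order=[1,0]; indeg=(0,0,0,1,0)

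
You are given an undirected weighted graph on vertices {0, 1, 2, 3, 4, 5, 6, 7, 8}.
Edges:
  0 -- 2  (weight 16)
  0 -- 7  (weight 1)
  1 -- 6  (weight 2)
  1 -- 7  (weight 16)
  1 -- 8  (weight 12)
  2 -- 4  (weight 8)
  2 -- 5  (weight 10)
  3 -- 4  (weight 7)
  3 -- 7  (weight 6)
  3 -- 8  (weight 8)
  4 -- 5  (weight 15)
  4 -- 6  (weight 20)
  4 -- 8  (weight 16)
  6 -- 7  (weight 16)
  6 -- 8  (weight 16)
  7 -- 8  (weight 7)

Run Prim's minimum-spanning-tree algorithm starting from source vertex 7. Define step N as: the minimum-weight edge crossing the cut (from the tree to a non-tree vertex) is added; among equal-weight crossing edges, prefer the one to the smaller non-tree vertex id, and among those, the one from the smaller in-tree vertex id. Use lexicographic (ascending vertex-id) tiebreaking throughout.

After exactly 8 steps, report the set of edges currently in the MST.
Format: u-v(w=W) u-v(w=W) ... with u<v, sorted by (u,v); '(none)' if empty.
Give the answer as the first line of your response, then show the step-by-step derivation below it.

0-7(w=1) 1-6(w=2) 1-8(w=12) 2-4(w=8) 2-5(w=10) 3-4(w=7) 3-7(w=6) 7-8(w=7)

step 1: add edge 0-7 (w=1); MST = {0-7(w=1)}
step 2: add edge 3-7 (w=6); MST = {0-7(w=1) 3-7(w=6)}
step 3: add edge 3-4 (w=7); MST = {0-7(w=1) 3-4(w=7) 3-7(w=6)}
step 4: add edge 7-8 (w=7); MST = {0-7(w=1) 3-4(w=7) 3-7(w=6) 7-8(w=7)}
step 5: add edge 2-4 (w=8); MST = {0-7(w=1) 2-4(w=8) 3-4(w=7) 3-7(w=6) 7-8(w=7)}
step 6: add edge 2-5 (w=10); MST = {0-7(w=1) 2-4(w=8) 2-5(w=10) 3-4(w=7) 3-7(w=6) 7-8(w=7)}
step 7: add edge 1-8 (w=12); MST = {0-7(w=1) 1-8(w=12) 2-4(w=8) 2-5(w=10) 3-4(w=7) 3-7(w=6) 7-8(w=7)}
step 8: add edge 1-6 (w=2); MST = {0-7(w=1) 1-6(w=2) 1-8(w=12) 2-4(w=8) 2-5(w=10) 3-4(w=7) 3-7(w=6) 7-8(w=7)}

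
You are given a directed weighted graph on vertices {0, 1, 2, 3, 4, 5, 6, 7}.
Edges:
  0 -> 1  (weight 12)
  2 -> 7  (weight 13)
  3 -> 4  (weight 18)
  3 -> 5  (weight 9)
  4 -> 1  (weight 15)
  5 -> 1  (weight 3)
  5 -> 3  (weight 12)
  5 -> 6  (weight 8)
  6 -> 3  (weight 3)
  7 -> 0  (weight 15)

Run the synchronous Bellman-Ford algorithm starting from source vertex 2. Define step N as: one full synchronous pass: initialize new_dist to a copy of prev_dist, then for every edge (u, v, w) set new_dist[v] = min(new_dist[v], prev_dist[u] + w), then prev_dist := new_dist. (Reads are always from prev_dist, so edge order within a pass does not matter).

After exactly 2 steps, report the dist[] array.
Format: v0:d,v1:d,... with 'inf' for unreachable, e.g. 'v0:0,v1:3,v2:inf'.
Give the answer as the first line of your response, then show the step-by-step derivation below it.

v0:28,v1:inf,v2:0,v3:inf,v4:inf,v5:inf,v6:inf,v7:13

step 1: dist = v0:inf,v1:inf,v2:0,v3:inf,v4:inf,v5:inf,v6:inf,v7:13
step 2: dist = v0:28,v1:inf,v2:0,v3:inf,v4:inf,v5:inf,v6:inf,v7:13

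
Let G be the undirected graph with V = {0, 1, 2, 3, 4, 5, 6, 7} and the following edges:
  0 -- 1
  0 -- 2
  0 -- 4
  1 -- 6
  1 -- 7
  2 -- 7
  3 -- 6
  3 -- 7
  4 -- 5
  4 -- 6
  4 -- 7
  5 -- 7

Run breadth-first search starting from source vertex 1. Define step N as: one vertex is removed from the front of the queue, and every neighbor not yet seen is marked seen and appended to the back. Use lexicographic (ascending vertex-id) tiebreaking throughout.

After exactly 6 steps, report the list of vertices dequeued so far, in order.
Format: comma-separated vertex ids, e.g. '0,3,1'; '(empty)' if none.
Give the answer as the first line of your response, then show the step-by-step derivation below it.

1,0,6,7,2,4

step 1: dequeue 1; queue=[0,6,7]; order=1
step 2: dequeue 0; queue=[6,7,2,4]; order=1,0
step 3: dequeue 6; queue=[7,2,4,3]; order=1,0,6
step 4: dequeue 7; queue=[2,4,3,5]; order=1,0,6,7
step 5: dequeue 2; queue=[4,3,5]; order=1,0,6,7,2
step 6: dequeue 4; queue=[3,5]; order=1,0,6,7,2,4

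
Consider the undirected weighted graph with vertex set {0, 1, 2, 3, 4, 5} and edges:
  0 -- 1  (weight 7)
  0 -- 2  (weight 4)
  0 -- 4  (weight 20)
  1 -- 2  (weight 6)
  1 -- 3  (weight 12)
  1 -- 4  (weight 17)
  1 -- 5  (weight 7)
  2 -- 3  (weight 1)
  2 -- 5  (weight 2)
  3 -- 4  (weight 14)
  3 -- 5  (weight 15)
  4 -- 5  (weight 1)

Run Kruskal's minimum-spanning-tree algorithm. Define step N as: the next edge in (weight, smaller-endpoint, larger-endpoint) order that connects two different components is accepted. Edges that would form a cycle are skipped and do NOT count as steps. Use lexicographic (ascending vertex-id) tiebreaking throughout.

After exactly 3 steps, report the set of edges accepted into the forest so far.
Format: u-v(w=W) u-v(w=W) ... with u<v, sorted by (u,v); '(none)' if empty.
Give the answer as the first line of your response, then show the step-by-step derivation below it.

2-3(w=1) 2-5(w=2) 4-5(w=1)

step 1: add edge 2-3 (w=1); MST = {2-3(w=1)}
step 2: add edge 4-5 (w=1); MST = {2-3(w=1) 4-5(w=1)}
step 3: add edge 2-5 (w=2); MST = {2-3(w=1) 2-5(w=2) 4-5(w=1)}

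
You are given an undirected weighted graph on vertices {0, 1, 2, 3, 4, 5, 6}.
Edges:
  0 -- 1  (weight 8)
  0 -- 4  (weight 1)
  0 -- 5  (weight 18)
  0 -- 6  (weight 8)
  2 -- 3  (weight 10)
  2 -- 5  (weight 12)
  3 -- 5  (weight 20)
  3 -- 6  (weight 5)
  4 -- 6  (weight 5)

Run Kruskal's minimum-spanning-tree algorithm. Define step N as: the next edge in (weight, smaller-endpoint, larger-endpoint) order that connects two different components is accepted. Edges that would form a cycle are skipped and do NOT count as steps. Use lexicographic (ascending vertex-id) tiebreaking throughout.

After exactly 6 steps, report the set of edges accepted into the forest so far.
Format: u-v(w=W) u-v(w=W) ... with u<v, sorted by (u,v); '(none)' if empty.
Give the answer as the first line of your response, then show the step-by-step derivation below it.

0-1(w=8) 0-4(w=1) 2-3(w=10) 2-5(w=12) 3-6(w=5) 4-6(w=5)

step 1: add edge 0-4 (w=1); MST = {0-4(w=1)}
step 2: add edge 3-6 (w=5); MST = {0-4(w=1) 3-6(w=5)}
step 3: add edge 4-6 (w=5); MST = {0-4(w=1) 3-6(w=5) 4-6(w=5)}
step 4: add edge 0-1 (w=8); MST = {0-1(w=8) 0-4(w=1) 3-6(w=5) 4-6(w=5)}
step 5: add edge 2-3 (w=10); MST = {0-1(w=8) 0-4(w=1) 2-3(w=10) 3-6(w=5) 4-6(w=5)}
step 6: add edge 2-5 (w=12); MST = {0-1(w=8) 0-4(w=1) 2-3(w=10) 2-5(w=12) 3-6(w=5) 4-6(w=5)}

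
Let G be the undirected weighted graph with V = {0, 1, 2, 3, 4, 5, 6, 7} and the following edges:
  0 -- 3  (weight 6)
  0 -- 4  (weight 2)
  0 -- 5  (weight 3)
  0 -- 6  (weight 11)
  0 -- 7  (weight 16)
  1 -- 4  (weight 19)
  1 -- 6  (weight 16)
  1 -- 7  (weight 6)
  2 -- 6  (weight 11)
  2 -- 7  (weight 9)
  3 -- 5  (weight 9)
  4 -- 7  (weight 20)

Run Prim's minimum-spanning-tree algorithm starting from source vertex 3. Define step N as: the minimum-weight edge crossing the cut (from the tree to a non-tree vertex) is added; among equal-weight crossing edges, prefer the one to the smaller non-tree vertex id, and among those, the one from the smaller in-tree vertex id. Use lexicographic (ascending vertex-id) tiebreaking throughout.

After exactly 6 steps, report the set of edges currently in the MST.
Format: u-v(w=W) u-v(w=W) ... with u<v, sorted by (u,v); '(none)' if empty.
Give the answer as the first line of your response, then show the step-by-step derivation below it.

0-3(w=6) 0-4(w=2) 0-5(w=3) 0-6(w=11) 2-6(w=11) 2-7(w=9)

step 1: add edge 0-3 (w=6); MST = {0-3(w=6)}
step 2: add edge 0-4 (w=2); MST = {0-3(w=6) 0-4(w=2)}
step 3: add edge 0-5 (w=3); MST = {0-3(w=6) 0-4(w=2) 0-5(w=3)}
step 4: add edge 0-6 (w=11); MST = {0-3(w=6) 0-4(w=2) 0-5(w=3) 0-6(w=11)}
step 5: add edge 2-6 (w=11); MST = {0-3(w=6) 0-4(w=2) 0-5(w=3) 0-6(w=11) 2-6(w=11)}
step 6: add edge 2-7 (w=9); MST = {0-3(w=6) 0-4(w=2) 0-5(w=3) 0-6(w=11) 2-6(w=11) 2-7(w=9)}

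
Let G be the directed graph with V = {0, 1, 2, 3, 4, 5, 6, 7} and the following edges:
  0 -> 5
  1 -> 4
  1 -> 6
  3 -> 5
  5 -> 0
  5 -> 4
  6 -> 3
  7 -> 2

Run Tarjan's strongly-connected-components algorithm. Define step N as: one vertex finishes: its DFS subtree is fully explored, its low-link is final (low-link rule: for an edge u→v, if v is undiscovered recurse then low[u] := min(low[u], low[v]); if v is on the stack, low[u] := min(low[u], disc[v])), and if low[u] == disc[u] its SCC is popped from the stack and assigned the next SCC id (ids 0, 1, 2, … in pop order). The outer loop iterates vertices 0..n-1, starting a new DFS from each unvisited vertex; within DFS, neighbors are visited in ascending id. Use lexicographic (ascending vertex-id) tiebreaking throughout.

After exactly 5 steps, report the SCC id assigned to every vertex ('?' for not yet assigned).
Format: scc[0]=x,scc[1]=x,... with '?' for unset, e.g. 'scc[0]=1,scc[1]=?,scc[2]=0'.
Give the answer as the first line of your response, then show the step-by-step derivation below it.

scc[0]=1,scc[1]=?,scc[2]=?,scc[3]=2,scc[4]=0,scc[5]=1,scc[6]=3,scc[7]=?

step 1: low=(low[0]=0,low[1]=?,low[2]=?,low[3]=?,low[4]=2,low[5]=0,low[6]=?,low[7]=?); scc=(scc[0]=?,scc[1]=?,scc[2]=?,scc[3]=?,scc[4]=0,scc[5]=?,scc[6]=?,scc[7]=?)
step 2: low=(low[0]=0,low[1]=?,low[2]=?,low[3]=?,low[4]=2,low[5]=0,low[6]=?,low[7]=?); scc=(scc[0]=?,scc[1]=?,scc[2]=?,scc[3]=?,scc[4]=0,scc[5]=?,scc[6]=?,scc[7]=?)
step 3: low=(low[0]=0,low[1]=?,low[2]=?,low[3]=?,low[4]=2,low[5]=0,low[6]=?,low[7]=?); scc=(scc[0]=1,scc[1]=?,scc[2]=?,scc[3]=?,scc[4]=0,scc[5]=1,scc[6]=?,scc[7]=?)
step 4: low=(low[0]=0,low[1]=3,low[2]=?,low[3]=5,low[4]=2,low[5]=0,low[6]=4,low[7]=?); scc=(scc[0]=1,scc[1]=?,scc[2]=?,scc[3]=2,scc[4]=0,scc[5]=1,scc[6]=?,scc[7]=?)
step 5: low=(low[0]=0,low[1]=3,low[2]=?,low[3]=5,low[4]=2,low[5]=0,low[6]=4,low[7]=?); scc=(scc[0]=1,scc[1]=?,scc[2]=?,scc[3]=2,scc[4]=0,scc[5]=1,scc[6]=3,scc[7]=?)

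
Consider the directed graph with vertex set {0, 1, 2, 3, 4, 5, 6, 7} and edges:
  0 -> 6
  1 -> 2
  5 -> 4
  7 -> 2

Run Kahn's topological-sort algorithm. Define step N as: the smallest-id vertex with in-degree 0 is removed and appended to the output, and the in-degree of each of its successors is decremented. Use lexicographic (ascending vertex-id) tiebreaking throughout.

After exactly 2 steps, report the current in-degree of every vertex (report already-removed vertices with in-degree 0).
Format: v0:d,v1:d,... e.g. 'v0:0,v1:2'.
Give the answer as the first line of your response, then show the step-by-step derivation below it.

v0:0,v1:0,v2:1,v3:0,v4:1,v5:0,v6:0,v7:0

step 1: output 0; order=[0]; indeg=(0,0,2,0,1,0,0,0)
step 2: output 1; order=[0,1]; indeg=(0,0,1,0,1,0,0,0)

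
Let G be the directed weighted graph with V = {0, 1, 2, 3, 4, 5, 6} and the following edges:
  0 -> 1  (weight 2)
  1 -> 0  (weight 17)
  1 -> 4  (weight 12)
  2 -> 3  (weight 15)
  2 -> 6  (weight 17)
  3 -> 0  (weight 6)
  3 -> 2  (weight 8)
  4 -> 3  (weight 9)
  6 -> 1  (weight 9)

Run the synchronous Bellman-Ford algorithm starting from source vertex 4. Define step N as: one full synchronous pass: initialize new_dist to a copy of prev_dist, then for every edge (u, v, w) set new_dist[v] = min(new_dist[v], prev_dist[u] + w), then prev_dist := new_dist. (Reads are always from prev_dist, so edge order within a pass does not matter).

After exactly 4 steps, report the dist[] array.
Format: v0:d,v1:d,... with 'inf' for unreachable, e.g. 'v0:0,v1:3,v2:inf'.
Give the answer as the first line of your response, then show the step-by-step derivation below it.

v0:15,v1:17,v2:17,v3:9,v4:0,v5:inf,v6:34

step 1: dist = v0:inf,v1:inf,v2:inf,v3:9,v4:0,v5:inf,v6:inf
step 2: dist = v0:15,v1:inf,v2:17,v3:9,v4:0,v5:inf,v6:inf
step 3: dist = v0:15,v1:17,v2:17,v3:9,v4:0,v5:inf,v6:34
step 4: dist = v0:15,v1:17,v2:17,v3:9,v4:0,v5:inf,v6:34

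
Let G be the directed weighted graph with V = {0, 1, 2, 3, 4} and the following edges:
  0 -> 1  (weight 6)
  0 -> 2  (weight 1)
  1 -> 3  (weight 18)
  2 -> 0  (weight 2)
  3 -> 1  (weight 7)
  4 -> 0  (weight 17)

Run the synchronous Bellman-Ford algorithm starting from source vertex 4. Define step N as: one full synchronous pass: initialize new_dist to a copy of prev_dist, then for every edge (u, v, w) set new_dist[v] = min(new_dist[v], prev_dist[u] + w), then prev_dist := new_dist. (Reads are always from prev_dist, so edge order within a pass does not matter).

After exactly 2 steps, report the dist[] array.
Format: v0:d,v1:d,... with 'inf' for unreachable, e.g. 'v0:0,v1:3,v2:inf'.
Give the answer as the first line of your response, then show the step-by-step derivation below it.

v0:17,v1:23,v2:18,v3:inf,v4:0

step 1: dist = v0:17,v1:inf,v2:inf,v3:inf,v4:0
step 2: dist = v0:17,v1:23,v2:18,v3:inf,v4:0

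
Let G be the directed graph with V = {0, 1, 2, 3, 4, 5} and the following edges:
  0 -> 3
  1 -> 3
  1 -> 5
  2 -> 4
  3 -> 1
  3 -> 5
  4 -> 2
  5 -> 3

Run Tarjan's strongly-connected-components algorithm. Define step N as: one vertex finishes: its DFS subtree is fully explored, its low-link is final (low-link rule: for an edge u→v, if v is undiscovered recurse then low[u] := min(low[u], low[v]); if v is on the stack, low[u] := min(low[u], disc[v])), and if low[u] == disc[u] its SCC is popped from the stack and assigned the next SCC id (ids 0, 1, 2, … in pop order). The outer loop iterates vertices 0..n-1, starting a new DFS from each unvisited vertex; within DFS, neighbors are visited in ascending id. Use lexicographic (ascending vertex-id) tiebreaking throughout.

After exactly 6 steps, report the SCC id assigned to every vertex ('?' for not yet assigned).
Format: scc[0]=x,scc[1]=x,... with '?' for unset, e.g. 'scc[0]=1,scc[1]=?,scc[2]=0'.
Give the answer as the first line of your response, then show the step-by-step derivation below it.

scc[0]=1,scc[1]=0,scc[2]=2,scc[3]=0,scc[4]=2,scc[5]=0

step 1: low=(low[0]=0,low[1]=1,low[2]=?,low[3]=1,low[4]=?,low[5]=1); scc=(scc[0]=?,scc[1]=?,scc[2]=?,scc[3]=?,scc[4]=?,scc[5]=?)
step 2: low=(low[0]=0,low[1]=1,low[2]=?,low[3]=1,low[4]=?,low[5]=1); scc=(scc[0]=?,scc[1]=?,scc[2]=?,scc[3]=?,scc[4]=?,scc[5]=?)
step 3: low=(low[0]=0,low[1]=1,low[2]=?,low[3]=1,low[4]=?,low[5]=1); scc=(scc[0]=?,scc[1]=0,scc[2]=?,scc[3]=0,scc[4]=?,scc[5]=0)
step 4: low=(low[0]=0,low[1]=1,low[2]=?,low[3]=1,low[4]=?,low[5]=1); scc=(scc[0]=1,scc[1]=0,scc[2]=?,scc[3]=0,scc[4]=?,scc[5]=0)
step 5: low=(low[0]=0,low[1]=1,low[2]=4,low[3]=1,low[4]=4,low[5]=1); scc=(scc[0]=1,scc[1]=0,scc[2]=?,scc[3]=0,scc[4]=?,scc[5]=0)
step 6: low=(low[0]=0,low[1]=1,low[2]=4,low[3]=1,low[4]=4,low[5]=1); scc=(scc[0]=1,scc[1]=0,scc[2]=2,scc[3]=0,scc[4]=2,scc[5]=0)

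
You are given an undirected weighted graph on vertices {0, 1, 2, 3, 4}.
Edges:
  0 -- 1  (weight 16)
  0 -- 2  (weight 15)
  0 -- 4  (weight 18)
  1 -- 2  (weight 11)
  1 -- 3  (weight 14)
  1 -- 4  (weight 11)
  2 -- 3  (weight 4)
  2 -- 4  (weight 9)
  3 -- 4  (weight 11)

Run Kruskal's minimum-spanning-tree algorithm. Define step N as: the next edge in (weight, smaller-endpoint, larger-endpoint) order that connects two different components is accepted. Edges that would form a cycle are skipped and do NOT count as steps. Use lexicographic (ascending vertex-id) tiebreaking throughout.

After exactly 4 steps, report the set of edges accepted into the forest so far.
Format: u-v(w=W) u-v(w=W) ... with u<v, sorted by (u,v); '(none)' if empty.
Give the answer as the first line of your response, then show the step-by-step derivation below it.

0-2(w=15) 1-2(w=11) 2-3(w=4) 2-4(w=9)

step 1: add edge 2-3 (w=4); MST = {2-3(w=4)}
step 2: add edge 2-4 (w=9); MST = {2-3(w=4) 2-4(w=9)}
step 3: add edge 1-2 (w=11); MST = {1-2(w=11) 2-3(w=4) 2-4(w=9)}
step 4: add edge 0-2 (w=15); MST = {0-2(w=15) 1-2(w=11) 2-3(w=4) 2-4(w=9)}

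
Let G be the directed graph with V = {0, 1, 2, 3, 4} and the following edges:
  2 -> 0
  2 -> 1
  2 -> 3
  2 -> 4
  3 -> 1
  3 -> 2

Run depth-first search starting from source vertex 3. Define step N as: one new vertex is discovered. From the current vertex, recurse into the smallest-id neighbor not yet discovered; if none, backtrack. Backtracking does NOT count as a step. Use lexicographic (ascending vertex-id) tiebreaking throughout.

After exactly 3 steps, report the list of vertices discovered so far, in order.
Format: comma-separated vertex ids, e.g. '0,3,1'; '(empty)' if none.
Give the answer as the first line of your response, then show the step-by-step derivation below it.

3,1,2

step 1: discover 3; path=3; order=3
step 2: discover 1; path=3>1; order=3,1
step 3: discover 2; path=3>2; order=3,1,2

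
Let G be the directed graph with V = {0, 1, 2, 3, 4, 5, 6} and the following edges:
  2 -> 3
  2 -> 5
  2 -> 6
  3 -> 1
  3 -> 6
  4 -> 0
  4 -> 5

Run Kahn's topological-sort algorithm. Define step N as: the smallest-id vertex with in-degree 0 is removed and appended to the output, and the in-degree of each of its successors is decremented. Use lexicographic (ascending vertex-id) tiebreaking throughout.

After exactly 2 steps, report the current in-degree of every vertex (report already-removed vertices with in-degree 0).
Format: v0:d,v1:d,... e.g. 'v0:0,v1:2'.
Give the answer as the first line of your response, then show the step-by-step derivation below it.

v0:1,v1:0,v2:0,v3:0,v4:0,v5:1,v6:0

step 1: output 2; order=[2]; indeg=(1,1,0,0,0,1,1)
step 2: output 3; order=[2,3]; indeg=(1,0,0,0,0,1,0)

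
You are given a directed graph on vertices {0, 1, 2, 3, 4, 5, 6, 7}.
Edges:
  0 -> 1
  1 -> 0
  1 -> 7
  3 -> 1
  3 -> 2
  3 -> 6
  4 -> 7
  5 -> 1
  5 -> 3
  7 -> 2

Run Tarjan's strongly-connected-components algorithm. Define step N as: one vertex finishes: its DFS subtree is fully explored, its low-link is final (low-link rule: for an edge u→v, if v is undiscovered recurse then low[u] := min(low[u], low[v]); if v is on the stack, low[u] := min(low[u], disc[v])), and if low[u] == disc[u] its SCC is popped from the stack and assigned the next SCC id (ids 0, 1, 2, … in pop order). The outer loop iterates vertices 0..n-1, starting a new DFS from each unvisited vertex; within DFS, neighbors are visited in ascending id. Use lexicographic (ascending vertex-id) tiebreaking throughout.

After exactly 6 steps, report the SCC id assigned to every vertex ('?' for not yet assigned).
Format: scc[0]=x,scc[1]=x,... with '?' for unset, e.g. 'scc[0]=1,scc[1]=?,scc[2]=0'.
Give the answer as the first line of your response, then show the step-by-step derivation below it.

scc[0]=2,scc[1]=2,scc[2]=0,scc[3]=4,scc[4]=?,scc[5]=?,scc[6]=3,scc[7]=1

step 1: low=(low[0]=0,low[1]=0,low[2]=3,low[3]=?,low[4]=?,low[5]=?,low[6]=?,low[7]=2); scc=(scc[0]=?,scc[1]=?,scc[2]=0,scc[3]=?,scc[4]=?,scc[5]=?,scc[6]=?,scc[7]=?)
step 2: low=(low[0]=0,low[1]=0,low[2]=3,low[3]=?,low[4]=?,low[5]=?,low[6]=?,low[7]=2); scc=(scc[0]=?,scc[1]=?,scc[2]=0,scc[3]=?,scc[4]=?,scc[5]=?,scc[6]=?,scc[7]=1)
step 3: low=(low[0]=0,low[1]=0,low[2]=3,low[3]=?,low[4]=?,low[5]=?,low[6]=?,low[7]=2); scc=(scc[0]=?,scc[1]=?,scc[2]=0,scc[3]=?,scc[4]=?,scc[5]=?,scc[6]=?,scc[7]=1)
step 4: low=(low[0]=0,low[1]=0,low[2]=3,low[3]=?,low[4]=?,low[5]=?,low[6]=?,low[7]=2); scc=(scc[0]=2,scc[1]=2,scc[2]=0,scc[3]=?,scc[4]=?,scc[5]=?,scc[6]=?,scc[7]=1)
step 5: low=(low[0]=0,low[1]=0,low[2]=3,low[3]=4,low[4]=?,low[5]=?,low[6]=5,low[7]=2); scc=(scc[0]=2,scc[1]=2,scc[2]=0,scc[3]=?,scc[4]=?,scc[5]=?,scc[6]=3,scc[7]=1)
step 6: low=(low[0]=0,low[1]=0,low[2]=3,low[3]=4,low[4]=?,low[5]=?,low[6]=5,low[7]=2); scc=(scc[0]=2,scc[1]=2,scc[2]=0,scc[3]=4,scc[4]=?,scc[5]=?,scc[6]=3,scc[7]=1)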